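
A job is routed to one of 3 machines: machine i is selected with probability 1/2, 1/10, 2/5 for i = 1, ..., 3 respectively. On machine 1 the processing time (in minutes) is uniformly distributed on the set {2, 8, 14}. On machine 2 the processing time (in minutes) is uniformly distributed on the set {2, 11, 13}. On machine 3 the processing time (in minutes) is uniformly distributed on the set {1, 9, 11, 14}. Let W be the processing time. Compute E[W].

251/30

E[W | machine 1] = (2+8+14)/3 = 8.
E[W | machine 2] = (2+11+13)/3 = 26/3.
E[W | machine 3] = (1+9+11+14)/4 = 35/4.
E[W] = (1/2)·(8) + (1/10)·(26/3) + (2/5)·(35/4) = 251/30.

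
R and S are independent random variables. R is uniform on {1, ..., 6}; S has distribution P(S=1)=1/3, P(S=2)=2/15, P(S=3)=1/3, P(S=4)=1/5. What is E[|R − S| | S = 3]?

P(S = 3) = 1/3.
Summing |R−S|·P(x,y) over outcomes with S = 3 gives 1/2.
E[|R − S| | S = 3] = (1/2) / (1/3) = 3/2.

3/2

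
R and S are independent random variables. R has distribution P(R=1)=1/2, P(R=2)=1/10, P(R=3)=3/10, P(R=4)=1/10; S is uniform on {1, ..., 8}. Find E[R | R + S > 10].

17/5

P(R + S > 10) = 1/16.
Summing R·P(x,y) over outcomes with R + S > 10 gives 17/80.
E[R | R + S > 10] = (17/80) / (1/16) = 17/5.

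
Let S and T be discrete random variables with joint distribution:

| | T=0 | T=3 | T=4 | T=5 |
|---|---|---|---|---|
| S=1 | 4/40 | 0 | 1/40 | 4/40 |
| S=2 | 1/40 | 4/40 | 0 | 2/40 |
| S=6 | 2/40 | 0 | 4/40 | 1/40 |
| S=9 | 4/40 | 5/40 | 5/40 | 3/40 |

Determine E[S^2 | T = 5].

P(T = 5) = 1/4.
Summing S^2·P(S=x,T=y) over the conditioning event gives 291/40.
E[S^2 | T = 5] = (291/40) / (1/4) = 291/10.

291/10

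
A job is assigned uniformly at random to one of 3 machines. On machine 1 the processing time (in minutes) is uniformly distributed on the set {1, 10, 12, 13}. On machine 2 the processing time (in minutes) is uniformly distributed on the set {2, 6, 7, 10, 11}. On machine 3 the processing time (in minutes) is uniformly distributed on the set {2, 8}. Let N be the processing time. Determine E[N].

106/15

E[N | machine 1] = (1+10+12+13)/4 = 9.
E[N | machine 2] = (2+6+7+10+11)/5 = 36/5.
E[N | machine 3] = (2+8)/2 = 5.
E[N] = (1/3)·(9) + (1/3)·(36/5) + (1/3)·(5) = 106/15.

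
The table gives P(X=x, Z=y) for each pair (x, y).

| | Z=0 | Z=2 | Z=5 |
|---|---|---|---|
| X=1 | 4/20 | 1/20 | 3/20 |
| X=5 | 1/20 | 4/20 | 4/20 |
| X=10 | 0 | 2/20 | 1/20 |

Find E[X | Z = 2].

41/7

P(Z = 2) = 7/20.
Σ X·P over the event = 1·(1/20) + 5·(4/20) + 10·(2/20) = 41/20.
E[X | Z = 2] = (41/20) / (7/20) = 41/7.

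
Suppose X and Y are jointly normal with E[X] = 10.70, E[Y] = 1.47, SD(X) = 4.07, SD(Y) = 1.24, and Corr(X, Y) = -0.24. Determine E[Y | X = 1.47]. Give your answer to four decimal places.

For a bivariate normal, E[Y | X=x] = μ_Y + ρ·(σ_Y/σ_X)·(x − μ_X).
E[Y | X=1.47] = 1.47 + (-0.24)·(1.24/4.07)·(1.47 − (10.70)) = 1.47 + (-0.07312)·(-9.23) = 2.1449.

2.1449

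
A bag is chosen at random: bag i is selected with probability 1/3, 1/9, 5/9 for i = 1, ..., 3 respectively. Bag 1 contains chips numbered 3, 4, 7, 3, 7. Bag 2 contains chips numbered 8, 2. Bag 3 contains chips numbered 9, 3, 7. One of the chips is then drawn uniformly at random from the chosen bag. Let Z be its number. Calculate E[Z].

E[Z | bag 1] = (3+4+7+3+7)/5 = 24/5.
E[Z | bag 2] = (8+2)/2 = 5.
E[Z | bag 3] = (9+3+7)/3 = 19/3.
E[Z] = (1/3)·(24/5) + (1/9)·(5) + (5/9)·(19/3) = 766/135.

766/135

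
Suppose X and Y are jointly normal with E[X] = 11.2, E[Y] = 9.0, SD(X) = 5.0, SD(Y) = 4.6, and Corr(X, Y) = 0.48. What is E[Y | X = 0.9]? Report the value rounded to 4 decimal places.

E[Y | X=x] = μ_Y + ρ(σ_Y/σ_X)(x − μ_X) for jointly normal variables.
E[Y | X=0.9] = 9.0 + (0.48)·(4.6/5.0)·(0.9 − (11.2)) = 9.0 + (0.4416)·(-10.3) = 4.4515.

4.4515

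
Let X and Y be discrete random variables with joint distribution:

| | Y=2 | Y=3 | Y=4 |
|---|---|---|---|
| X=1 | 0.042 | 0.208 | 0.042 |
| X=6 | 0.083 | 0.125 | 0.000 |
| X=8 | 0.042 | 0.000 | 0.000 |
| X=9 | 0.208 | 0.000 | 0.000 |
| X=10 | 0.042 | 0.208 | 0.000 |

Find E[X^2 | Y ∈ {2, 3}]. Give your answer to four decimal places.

P(Y ∈ {2, 3}) = 0.958.
Σ X^2·P over the event = 1·(0.042) + 1·(0.208) + 36·(0.083) + 36·(0.125) + 64·(0.042) + 81·(0.208) + 100·(0.042) + 100·(0.208) = 52.274.
E[X^2 | Y ∈ {2, 3}] = (52.274) / (0.958) = 54.5658.

54.5658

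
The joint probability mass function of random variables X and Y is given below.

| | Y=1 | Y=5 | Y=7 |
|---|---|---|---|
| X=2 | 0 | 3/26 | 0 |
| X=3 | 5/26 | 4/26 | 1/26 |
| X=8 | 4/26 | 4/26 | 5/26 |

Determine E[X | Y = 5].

P(Y = 5) = 11/26.
Σ X·P over the event = 2·(3/26) + 3·(4/26) + 8·(4/26) = 25/13.
E[X | Y = 5] = (25/13) / (11/26) = 50/11.

50/11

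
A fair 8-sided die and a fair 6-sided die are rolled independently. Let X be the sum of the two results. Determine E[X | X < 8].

P(X < 8) = 7/16.
Σ over the event: 2·1/48 + 3·1/24 + 4·1/16 + 5·1/12 + 6·5/48 + 7·1/8 = 7/3.
E[X | X < 8] = (7/3) / (7/16) = 16/3.

16/3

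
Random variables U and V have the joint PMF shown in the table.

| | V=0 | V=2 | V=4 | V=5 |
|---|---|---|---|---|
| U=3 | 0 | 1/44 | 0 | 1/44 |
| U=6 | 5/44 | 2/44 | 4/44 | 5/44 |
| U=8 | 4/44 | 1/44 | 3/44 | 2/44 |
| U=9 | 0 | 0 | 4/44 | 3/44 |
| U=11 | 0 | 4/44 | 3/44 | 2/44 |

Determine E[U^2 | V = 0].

436/9

P(V = 0) = 9/44.
Summing U^2·P(U=x,V=y) over the conditioning event gives 109/11.
E[U^2 | V = 0] = (109/11) / (9/44) = 436/9.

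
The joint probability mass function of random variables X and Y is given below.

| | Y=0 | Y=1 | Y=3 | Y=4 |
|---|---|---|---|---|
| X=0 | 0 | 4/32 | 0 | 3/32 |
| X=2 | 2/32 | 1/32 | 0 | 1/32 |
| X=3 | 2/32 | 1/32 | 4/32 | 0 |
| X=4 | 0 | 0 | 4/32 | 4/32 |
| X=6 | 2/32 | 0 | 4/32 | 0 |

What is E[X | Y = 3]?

P(Y = 3) = 3/8.
Σ X·P over the event = 3·(4/32) + 4·(4/32) + 6·(4/32) = 13/8.
E[X | Y = 3] = (13/8) / (3/8) = 13/3.

13/3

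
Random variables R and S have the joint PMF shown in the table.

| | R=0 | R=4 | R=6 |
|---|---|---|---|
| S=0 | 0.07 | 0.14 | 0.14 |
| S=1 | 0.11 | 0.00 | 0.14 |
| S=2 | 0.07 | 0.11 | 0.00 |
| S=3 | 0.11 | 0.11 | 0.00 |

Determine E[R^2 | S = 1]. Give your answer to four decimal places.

20.1600

P(S = 1) = 0.25.
Σ R^2·P over the event = 0·(0.11) + 36·(0.14) = 5.04.
E[R^2 | S = 1] = (5.04) / (0.25) = 20.1600.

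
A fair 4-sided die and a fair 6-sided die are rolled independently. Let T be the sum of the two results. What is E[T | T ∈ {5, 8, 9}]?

P(T ∈ {5, 8, 9}) = 3/8.
Σ over the event: 5·1/6 + 8·1/8 + 9·1/12 = 31/12.
E[T | T ∈ {5, 8, 9}] = (31/12) / (3/8) = 62/9.

62/9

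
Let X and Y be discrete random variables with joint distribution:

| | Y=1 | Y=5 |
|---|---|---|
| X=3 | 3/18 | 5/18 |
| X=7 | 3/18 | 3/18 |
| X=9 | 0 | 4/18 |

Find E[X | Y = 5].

6

P(Y = 5) = 2/3.
Σ X·P over the event = 3·(5/18) + 7·(3/18) + 9·(4/18) = 4.
E[X | Y = 5] = (4) / (2/3) = 6.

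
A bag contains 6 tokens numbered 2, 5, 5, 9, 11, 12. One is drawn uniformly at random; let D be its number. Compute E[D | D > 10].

P(D > 10) = 1/3.
Σ over the event: 11·1/6 + 12·1/6 = 23/6.
E[D | D > 10] = (23/6) / (1/3) = 23/2.

23/2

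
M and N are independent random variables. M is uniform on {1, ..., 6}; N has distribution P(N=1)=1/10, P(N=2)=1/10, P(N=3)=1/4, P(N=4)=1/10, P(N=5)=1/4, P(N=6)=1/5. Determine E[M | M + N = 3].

3/2

P(M + N = 3) = 1/30.
Summing M·P(x,y) over outcomes with M + N = 3 gives 1/20.
E[M | M + N = 3] = (1/20) / (1/30) = 3/2.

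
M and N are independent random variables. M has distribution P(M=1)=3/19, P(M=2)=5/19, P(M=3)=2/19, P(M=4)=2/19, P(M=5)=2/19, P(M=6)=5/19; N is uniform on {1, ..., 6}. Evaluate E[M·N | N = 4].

268/19

P(N = 4) = 1/6.
Summing MN·P(x,y) over outcomes with N = 4 gives 134/57.
E[M·N | N = 4] = (134/57) / (1/6) = 268/19.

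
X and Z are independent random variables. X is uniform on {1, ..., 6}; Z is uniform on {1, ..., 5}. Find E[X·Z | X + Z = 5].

P(X + Z = 5) = 2/15.
Summing XZ·P(x,y) over outcomes with X + Z = 5 gives 2/3.
E[X·Z | X + Z = 5] = (2/3) / (2/15) = 5.

5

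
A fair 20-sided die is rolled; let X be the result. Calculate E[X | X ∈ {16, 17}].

33/2

P(X ∈ {16, 17}) = 1/10.
Σ over the event: 16·1/20 + 17·1/20 = 33/20.
E[X | X ∈ {16, 17}] = (33/20) / (1/10) = 33/2.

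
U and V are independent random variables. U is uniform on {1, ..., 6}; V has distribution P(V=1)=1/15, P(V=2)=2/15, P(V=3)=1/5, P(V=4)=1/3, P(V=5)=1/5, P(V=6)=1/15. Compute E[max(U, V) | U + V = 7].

P(U + V = 7) = 1/6.
Summing max(U,V)·P(x,y) over outcomes with U + V = 7 gives 23/30.
E[max(U, V) | U + V = 7] = (23/30) / (1/6) = 23/5.

23/5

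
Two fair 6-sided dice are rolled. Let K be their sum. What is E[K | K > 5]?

P(K > 5) = 13/18.
Σ over the event: 6·5/36 + 7·1/6 + 8·5/36 + 9·1/9 + 10·1/12 + 11·1/18 + 12·1/36 = 53/9.
E[K | K > 5] = (53/9) / (13/18) = 106/13.

106/13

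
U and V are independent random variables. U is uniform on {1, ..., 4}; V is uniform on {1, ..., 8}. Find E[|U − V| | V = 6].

Outcomes with V = 6: (1,6), (2,6), (3,6), (4,6), each with probability 1/32.
E[|U − V| | V = 6] = (5 + 4 + 3 + 2) / 4 = 7/2.

7/2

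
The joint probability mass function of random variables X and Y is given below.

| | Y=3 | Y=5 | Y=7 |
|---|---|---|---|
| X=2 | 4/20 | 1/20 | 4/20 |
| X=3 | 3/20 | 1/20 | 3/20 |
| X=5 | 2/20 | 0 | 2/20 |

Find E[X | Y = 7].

P(Y = 7) = 9/20.
Σ X·P over the event = 2·(4/20) + 3·(3/20) + 5·(2/20) = 27/20.
E[X | Y = 7] = (27/20) / (9/20) = 3.

3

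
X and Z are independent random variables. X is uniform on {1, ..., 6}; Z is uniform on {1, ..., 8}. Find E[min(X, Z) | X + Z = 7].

2

Outcomes with X + Z = 7: (1,6), (2,5), (3,4), (4,3), (5,2), (6,1), each with probability 1/48.
E[min(X, Z) | X + Z = 7] = (1 + 2 + 3 + 3 + 2 + 1) / 6 = 2.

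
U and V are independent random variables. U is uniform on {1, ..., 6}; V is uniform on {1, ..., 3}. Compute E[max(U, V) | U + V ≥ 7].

P(U + V ≥ 7) = 1/3.
Summing max(U,V)·P(x,y) over outcomes with U + V ≥ 7 gives 16/9.
E[max(U, V) | U + V ≥ 7] = (16/9) / (1/3) = 16/3.

16/3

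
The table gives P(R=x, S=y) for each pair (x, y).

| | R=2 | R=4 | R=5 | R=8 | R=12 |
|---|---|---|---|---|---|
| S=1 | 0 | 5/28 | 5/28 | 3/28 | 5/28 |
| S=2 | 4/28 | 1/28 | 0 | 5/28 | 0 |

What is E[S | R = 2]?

2

P(R = 2) = 1/7.
Σ S·P over the event = 2·(4/28) = 2/7.
E[S | R = 2] = (2/7) / (1/7) = 2.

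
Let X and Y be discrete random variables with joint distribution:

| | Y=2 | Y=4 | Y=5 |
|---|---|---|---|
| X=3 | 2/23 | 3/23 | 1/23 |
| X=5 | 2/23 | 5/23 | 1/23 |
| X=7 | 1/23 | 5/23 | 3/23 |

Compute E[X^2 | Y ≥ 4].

289/9

P(Y ≥ 4) = 18/23.
Σ X^2·P over the event = 9·(3/23) + 9·(1/23) + 25·(5/23) + 25·(1/23) + 49·(5/23) + 49·(3/23) = 578/23.
E[X^2 | Y ≥ 4] = (578/23) / (18/23) = 289/9.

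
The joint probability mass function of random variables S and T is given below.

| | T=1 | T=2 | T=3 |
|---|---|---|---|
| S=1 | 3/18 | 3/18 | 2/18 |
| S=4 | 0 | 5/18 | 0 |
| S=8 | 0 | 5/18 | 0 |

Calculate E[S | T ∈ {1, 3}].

1

P(T ∈ {1, 3}) = 5/18.
Summing S·P(S=x,T=y) over the conditioning event gives 5/18.
E[S | T ∈ {1, 3}] = (5/18) / (5/18) = 1.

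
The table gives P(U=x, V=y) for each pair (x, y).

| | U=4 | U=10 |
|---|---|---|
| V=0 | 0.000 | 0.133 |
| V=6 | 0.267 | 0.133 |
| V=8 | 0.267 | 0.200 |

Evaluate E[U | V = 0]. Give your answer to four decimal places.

P(V = 0) = 0.133.
Σ U·P over the event = 10·(0.133) = 1.330.
E[U | V = 0] = (1.330) / (0.133) = 10.0000.

10.0000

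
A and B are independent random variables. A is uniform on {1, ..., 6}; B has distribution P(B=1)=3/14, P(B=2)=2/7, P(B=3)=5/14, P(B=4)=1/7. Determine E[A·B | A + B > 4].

P(A + B > 4) = 31/42.
Summing AB·P(x,y) over outcomes with A + B > 4 gives 219/28.
E[A·B | A + B > 4] = (219/28) / (31/42) = 657/62.

657/62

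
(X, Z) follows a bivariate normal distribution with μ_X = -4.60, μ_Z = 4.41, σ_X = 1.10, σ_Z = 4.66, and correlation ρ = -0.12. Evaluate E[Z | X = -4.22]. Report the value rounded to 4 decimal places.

4.2168

For a bivariate normal, E[Z | X=x] = μ_Z + ρ·(σ_Z/σ_X)·(x − μ_X).
E[Z | X=-4.22] = 4.41 + (-0.12)·(4.66/1.10)·(-4.22 − (-4.60)) = 4.41 + (-0.50836)·(0.38) = 4.2168.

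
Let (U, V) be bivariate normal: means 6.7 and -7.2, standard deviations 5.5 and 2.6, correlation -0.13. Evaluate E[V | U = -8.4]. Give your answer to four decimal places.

For a bivariate normal, E[V | U=x] = μ_V + ρ·(σ_V/σ_U)·(x − μ_U).
E[V | U=-8.4] = -7.2 + (-0.13)·(2.6/5.5)·(-8.4 − (6.7)) = -7.2 + (-0.061455)·(-15.1) = -6.2720.

-6.2720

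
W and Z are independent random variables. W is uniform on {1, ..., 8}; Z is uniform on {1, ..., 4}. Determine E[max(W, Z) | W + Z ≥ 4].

P(W + Z ≥ 4) = 29/32.
Summing max(W,Z)·P(x,y) over outcomes with W + Z ≥ 4 gives 149/32.
E[max(W, Z) | W + Z ≥ 4] = (149/32) / (29/32) = 149/29.

149/29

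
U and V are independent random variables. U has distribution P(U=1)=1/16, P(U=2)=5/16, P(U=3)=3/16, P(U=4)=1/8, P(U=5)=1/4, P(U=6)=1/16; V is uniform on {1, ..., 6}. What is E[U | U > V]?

P(U > V) = 19/48.
Summing U·P(x,y) over outcomes with U > V gives 27/16.
E[U | U > V] = (27/16) / (19/48) = 81/19.

81/19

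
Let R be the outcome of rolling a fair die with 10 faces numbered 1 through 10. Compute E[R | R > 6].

17/2

Given R > 6, R is equally likely to be any of {7, 8, 9, 10}.
E[R | R > 6] = (7 + 8 + 9 + 10) / 4 = 17/2.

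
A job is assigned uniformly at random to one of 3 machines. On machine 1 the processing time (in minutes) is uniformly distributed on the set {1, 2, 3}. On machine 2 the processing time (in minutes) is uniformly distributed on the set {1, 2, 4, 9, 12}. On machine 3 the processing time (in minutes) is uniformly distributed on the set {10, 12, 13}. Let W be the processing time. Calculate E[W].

E[W | machine 1] = (1+2+3)/3 = 2.
E[W | machine 2] = (1+2+4+9+12)/5 = 28/5.
E[W | machine 3] = (10+12+13)/3 = 35/3.
By the law of total expectation,
E[W] = (1/3)·(2) + (1/3)·(28/5) + (1/3)·(35/3) = 289/45.

289/45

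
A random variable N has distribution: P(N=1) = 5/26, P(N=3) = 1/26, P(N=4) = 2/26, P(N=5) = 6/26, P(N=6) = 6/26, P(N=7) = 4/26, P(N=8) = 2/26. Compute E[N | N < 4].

4/3

P(N < 4) = 3/13.
Σ over the event: 1·5/26 + 3·1/26 = 4/13.
E[N | N < 4] = (4/13) / (3/13) = 4/3.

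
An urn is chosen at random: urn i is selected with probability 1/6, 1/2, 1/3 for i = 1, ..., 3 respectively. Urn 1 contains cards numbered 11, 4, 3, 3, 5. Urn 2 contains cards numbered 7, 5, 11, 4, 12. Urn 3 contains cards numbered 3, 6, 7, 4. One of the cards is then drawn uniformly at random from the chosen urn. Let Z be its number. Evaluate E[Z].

193/30

E[Z | urn 1] = (11+4+3+3+5)/5 = 26/5.
E[Z | urn 2] = (7+5+11+4+12)/5 = 39/5.
E[Z | urn 3] = (3+6+7+4)/4 = 5.
By the law of total expectation,
E[Z] = (1/6)·(26/5) + (1/2)·(39/5) + (1/3)·(5) = 193/30.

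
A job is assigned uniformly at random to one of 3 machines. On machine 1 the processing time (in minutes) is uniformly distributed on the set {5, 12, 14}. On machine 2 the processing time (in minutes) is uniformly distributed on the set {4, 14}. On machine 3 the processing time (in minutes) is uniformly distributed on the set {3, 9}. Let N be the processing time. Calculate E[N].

E[N | machine 1] = (5+12+14)/3 = 31/3.
E[N | machine 2] = (4+14)/2 = 9.
E[N | machine 3] = (3+9)/2 = 6.
By the law of total expectation,
E[N] = (1/3)·(31/3) + (1/3)·(9) + (1/3)·(6) = 76/9.

76/9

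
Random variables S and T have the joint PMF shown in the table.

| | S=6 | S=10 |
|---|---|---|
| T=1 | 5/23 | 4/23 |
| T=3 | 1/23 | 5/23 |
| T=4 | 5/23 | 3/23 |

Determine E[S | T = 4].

15/2

P(T = 4) = 8/23.
Σ S·P over the event = 6·(5/23) + 10·(3/23) = 60/23.
E[S | T = 4] = (60/23) / (8/23) = 15/2.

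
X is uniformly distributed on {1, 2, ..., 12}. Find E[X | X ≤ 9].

5

Given X ≤ 9, X is equally likely to be any of {1, 2, 3, 4, 5, 6, 7, 8, 9}.
E[X | X ≤ 9] = (1 + 2 + 3 + 4 + 5 + 6 + 7 + 8 + 9) / 9 = 5.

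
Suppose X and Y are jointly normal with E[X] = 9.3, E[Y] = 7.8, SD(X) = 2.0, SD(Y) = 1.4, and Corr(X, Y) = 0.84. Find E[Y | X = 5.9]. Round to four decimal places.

5.8008

E[Y | X=x] = μ_Y + ρ(σ_Y/σ_X)(x − μ_X) for jointly normal variables.
E[Y | X=5.9] = 7.8 + (0.84)·(1.4/2.0)·(5.9 − (9.3)) = 7.8 + (0.588)·(-3.4) = 5.8008.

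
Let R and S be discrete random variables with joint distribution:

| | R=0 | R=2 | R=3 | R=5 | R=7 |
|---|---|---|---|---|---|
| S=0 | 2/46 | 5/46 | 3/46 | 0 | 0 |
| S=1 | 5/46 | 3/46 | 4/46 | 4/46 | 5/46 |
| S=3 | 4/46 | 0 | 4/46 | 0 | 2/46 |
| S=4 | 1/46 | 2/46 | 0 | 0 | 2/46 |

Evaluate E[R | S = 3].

P(S = 3) = 5/23.
Σ R·P over the event = 0·(4/46) + 3·(4/46) + 7·(2/46) = 13/23.
E[R | S = 3] = (13/23) / (5/23) = 13/5.

13/5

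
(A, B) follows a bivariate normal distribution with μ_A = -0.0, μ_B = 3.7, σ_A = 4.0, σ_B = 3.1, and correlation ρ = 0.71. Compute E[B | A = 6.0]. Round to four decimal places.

7.0015

E[B | A=x] = μ_B + ρ(σ_B/σ_A)(x − μ_A) for jointly normal variables.
E[B | A=6.0] = 3.7 + (0.71)·(3.1/4.0)·(6.0 − (-0.0)) = 3.7 + (0.55025)·(6) = 7.0015.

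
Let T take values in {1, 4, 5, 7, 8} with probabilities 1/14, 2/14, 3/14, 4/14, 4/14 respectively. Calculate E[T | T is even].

P(T is even) = 3/7.
Σ over the event: 4·1/7 + 8·2/7 = 20/7.
E[T | T is even] = (20/7) / (3/7) = 20/3.

20/3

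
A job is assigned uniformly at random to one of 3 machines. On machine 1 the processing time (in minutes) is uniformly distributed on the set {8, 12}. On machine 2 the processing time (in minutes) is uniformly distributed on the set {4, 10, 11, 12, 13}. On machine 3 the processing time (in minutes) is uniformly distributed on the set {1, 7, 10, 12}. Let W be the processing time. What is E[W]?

E[W | machine 1] = (8+12)/2 = 10.
E[W | machine 2] = (4+10+11+12+13)/5 = 10.
E[W | machine 3] = (1+7+10+12)/4 = 15/2.
By the law of total expectation,
E[W] = (1/3)·(10) + (1/3)·(10) + (1/3)·(15/2) = 55/6.

55/6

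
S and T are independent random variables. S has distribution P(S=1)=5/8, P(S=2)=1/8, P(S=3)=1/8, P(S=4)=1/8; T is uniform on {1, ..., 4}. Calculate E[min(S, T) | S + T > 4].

P(S + T > 4) = 7/16.
Summing min(S,T)·P(x,y) over outcomes with S + T > 4 gives 27/32.
E[min(S, T) | S + T > 4] = (27/32) / (7/16) = 27/14.

27/14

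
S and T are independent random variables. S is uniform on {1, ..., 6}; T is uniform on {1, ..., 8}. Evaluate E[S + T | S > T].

P(S > T) = 5/16.
Summing (S+T)·P(x,y) over outcomes with S > T gives 35/16.
E[S + T | S > T] = (35/16) / (5/16) = 7.

7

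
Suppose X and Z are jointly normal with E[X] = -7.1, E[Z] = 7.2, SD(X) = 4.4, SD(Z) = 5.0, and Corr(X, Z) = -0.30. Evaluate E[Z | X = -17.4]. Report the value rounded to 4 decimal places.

The regression of Z on X has slope ρ·σ_Z/σ_X and passes through (μ_X, μ_Z).
E[Z | X=-17.4] = 7.2 + (-0.30)·(5.0/4.4)·(-17.4 − (-7.1)) = 7.2 + (-0.34091)·(-10.3) = 10.7114.

10.7114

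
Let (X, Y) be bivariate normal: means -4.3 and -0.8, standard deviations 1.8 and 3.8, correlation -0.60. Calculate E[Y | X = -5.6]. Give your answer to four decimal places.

The regression of Y on X has slope ρ·σ_Y/σ_X and passes through (μ_X, μ_Y).
E[Y | X=-5.6] = -0.8 + (-0.60)·(3.8/1.8)·(-5.6 − (-4.3)) = -0.8 + (-1.2667)·(-1.3) = 0.8467.

0.8467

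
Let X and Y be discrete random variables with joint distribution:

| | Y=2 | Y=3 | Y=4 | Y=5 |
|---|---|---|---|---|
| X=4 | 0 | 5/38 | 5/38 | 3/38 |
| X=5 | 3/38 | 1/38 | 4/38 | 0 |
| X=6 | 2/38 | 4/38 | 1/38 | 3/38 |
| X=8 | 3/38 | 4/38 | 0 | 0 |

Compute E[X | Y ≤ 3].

P(Y ≤ 3) = 11/19.
Σ X·P over the event = 4·(5/38) + 5·(3/38) + 5·(1/38) + 6·(2/38) + 6·(4/38) + 8·(3/38) + 8·(4/38) = 66/19.
E[X | Y ≤ 3] = (66/19) / (11/19) = 6.

6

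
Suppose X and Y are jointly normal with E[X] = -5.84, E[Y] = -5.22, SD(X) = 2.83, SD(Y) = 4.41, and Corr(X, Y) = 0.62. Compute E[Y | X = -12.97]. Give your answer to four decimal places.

E[Y | X=x] = μ_Y + ρ(σ_Y/σ_X)(x − μ_X) for jointly normal variables.
E[Y | X=-12.97] = -5.22 + (0.62)·(4.41/2.83)·(-12.97 − (-5.84)) = -5.22 + (0.96615)·(-7.13) = -12.1086.

-12.1086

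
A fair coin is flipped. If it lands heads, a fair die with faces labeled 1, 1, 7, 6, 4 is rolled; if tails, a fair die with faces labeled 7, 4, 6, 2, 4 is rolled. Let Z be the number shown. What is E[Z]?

E[Z | heads] = (1+1+7+6+4)/5 = 19/5.
E[Z | tails] = (7+4+6+2+4)/5 = 23/5.
E[Z] = (1/2)·(19/5) + (1/2)·(23/5) = 21/5.

21/5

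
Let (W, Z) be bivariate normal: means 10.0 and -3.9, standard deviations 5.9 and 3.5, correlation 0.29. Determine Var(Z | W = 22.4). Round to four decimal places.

11.2198

Var(Z | W=x) = (1 − ρ²)·σ_Z².
Var(Z | W=22.4) = (3.5)²·(1 − (0.29)²) = 12.25·0.9159 = 11.2198.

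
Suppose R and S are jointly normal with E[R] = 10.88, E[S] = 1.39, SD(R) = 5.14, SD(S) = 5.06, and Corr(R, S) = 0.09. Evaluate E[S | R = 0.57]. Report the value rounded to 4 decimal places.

0.4765

For a bivariate normal, E[S | R=x] = μ_S + ρ·(σ_S/σ_R)·(x − μ_R).
E[S | R=0.57] = 1.39 + (0.09)·(5.06/5.14)·(0.57 − (10.88)) = 1.39 + (0.088599)·(-10.31) = 0.4765.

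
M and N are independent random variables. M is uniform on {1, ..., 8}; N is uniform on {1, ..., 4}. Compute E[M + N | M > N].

P(M > N) = 11/16.
Summing (M+N)·P(x,y) over outcomes with M > N gives 87/16.
E[M + N | M > N] = (87/16) / (11/16) = 87/11.

87/11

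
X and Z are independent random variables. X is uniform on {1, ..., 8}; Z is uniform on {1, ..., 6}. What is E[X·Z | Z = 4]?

P(Z = 4) = 1/6.
Summing XZ·P(x,y) over outcomes with Z = 4 gives 3.
E[X·Z | Z = 4] = (3) / (1/6) = 18.

18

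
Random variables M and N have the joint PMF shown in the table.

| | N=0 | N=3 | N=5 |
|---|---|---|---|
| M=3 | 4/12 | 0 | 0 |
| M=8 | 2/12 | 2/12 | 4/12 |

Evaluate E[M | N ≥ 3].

8

P(N ≥ 3) = 1/2.
Σ M·P over the event = 8·(2/12) + 8·(4/12) = 4.
E[M | N ≥ 3] = (4) / (1/2) = 8.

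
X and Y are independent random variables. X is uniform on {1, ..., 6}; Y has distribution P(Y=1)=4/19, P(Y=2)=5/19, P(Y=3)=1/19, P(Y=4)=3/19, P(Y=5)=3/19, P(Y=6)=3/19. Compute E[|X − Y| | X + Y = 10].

P(X + Y = 10) = 3/38.
Summing |X−Y|·P(x,y) over outcomes with X + Y = 10 gives 2/19.
E[|X − Y| | X + Y = 10] = (2/19) / (3/38) = 4/3.

4/3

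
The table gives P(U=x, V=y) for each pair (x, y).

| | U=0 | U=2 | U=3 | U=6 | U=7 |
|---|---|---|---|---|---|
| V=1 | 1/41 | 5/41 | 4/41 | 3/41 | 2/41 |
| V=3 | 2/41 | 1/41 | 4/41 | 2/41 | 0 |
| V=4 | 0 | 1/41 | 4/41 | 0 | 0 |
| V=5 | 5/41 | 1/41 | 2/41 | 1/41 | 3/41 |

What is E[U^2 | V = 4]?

8

P(V = 4) = 5/41.
Σ U^2·P over the event = 4·(1/41) + 9·(4/41) = 40/41.
E[U^2 | V = 4] = (40/41) / (5/41) = 8.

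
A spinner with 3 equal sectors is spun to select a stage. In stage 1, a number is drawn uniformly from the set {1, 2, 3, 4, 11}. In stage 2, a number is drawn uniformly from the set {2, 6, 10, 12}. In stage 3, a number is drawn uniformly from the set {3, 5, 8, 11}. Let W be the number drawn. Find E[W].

123/20

E[W | stage 1] = (1+2+3+4+11)/5 = 21/5.
E[W | stage 2] = (2+6+10+12)/4 = 15/2.
E[W | stage 3] = (3+5+8+11)/4 = 27/4.
E[W] = (1/3)·(21/5) + (1/3)·(15/2) + (1/3)·(27/4) = 123/20.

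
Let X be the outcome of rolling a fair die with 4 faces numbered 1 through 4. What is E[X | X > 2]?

Given X > 2, X is equally likely to be any of {3, 4}.
E[X | X > 2] = (3 + 4) / 2 = 7/2.

7/2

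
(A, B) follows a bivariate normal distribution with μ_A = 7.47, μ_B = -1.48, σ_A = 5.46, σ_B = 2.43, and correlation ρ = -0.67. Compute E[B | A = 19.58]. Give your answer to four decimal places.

-5.0910

The regression of B on A has slope ρ·σ_B/σ_A and passes through (μ_A, μ_B).
E[B | A=19.58] = -1.48 + (-0.67)·(2.43/5.46)·(19.58 − (7.47)) = -1.48 + (-0.298187)·(12.11) = -5.0910.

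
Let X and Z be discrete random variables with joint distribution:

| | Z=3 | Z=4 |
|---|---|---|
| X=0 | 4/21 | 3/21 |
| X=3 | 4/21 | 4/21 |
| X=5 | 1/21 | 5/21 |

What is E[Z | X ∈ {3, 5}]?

51/14

P(X ∈ {3, 5}) = 2/3.
Σ Z·P over the event = 3·(4/21) + 4·(4/21) + 3·(1/21) + 4·(5/21) = 17/7.
E[Z | X ∈ {3, 5}] = (17/7) / (2/3) = 51/14.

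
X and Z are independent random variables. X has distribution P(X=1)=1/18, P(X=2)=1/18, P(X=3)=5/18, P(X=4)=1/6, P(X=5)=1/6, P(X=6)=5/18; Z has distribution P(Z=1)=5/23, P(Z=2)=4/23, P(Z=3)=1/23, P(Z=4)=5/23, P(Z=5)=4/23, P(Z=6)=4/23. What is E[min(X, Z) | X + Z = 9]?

P(X + Z = 9) = 26/207.
Summing min(X,Z)·P(x,y) over outcomes with X + Z = 9 gives 61/138.
E[min(X, Z) | X + Z = 9] = (61/138) / (26/207) = 183/52.

183/52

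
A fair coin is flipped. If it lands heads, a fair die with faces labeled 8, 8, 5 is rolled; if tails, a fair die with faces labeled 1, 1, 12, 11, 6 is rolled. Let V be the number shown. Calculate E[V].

33/5

E[V | heads] = (8+8+5)/3 = 7.
E[V | tails] = (1+1+12+11+6)/5 = 31/5.
By the law of total expectation,
E[V] = (1/2)·(7) + (1/2)·(31/5) = 33/5.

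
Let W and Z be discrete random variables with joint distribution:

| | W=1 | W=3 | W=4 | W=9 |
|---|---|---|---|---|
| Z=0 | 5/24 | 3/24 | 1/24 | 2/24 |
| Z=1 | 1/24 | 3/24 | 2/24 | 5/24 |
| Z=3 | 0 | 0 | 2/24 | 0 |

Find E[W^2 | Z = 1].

465/11

P(Z = 1) = 11/24.
Σ W^2·P over the event = 1·(1/24) + 9·(3/24) + 16·(2/24) + 81·(5/24) = 155/8.
E[W^2 | Z = 1] = (155/8) / (11/24) = 465/11.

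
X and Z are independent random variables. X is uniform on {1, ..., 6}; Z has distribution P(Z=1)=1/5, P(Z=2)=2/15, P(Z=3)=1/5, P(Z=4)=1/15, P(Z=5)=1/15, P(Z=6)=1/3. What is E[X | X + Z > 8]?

P(X + Z > 8) = 14/45.
Summing X·P(x,y) over outcomes with X + Z > 8 gives 67/45.
E[X | X + Z > 8] = (67/45) / (14/45) = 67/14.

67/14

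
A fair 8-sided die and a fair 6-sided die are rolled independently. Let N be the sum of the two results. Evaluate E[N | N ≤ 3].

8/3

P(N ≤ 3) = 1/16.
Σ over the event: 2·1/48 + 3·1/24 = 1/6.
E[N | N ≤ 3] = (1/6) / (1/16) = 8/3.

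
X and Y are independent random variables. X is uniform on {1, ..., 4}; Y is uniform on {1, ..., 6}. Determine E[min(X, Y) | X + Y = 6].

2

Outcomes with X + Y = 6: (1,5), (2,4), (3,3), (4,2), each with probability 1/24.
E[min(X, Y) | X + Y = 6] = (1 + 2 + 3 + 2) / 4 = 2.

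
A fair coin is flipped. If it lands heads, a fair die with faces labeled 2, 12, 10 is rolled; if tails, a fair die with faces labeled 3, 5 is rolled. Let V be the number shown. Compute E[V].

6

E[V | heads] = (2+12+10)/3 = 8.
E[V | tails] = (3+5)/2 = 4.
By the law of total expectation,
E[V] = (1/2)·(8) + (1/2)·(4) = 6.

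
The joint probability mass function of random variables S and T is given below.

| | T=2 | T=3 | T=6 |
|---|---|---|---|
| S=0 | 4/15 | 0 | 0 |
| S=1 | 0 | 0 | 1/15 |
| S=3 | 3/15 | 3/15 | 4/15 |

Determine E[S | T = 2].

P(T = 2) = 7/15.
Σ S·P over the event = 0·(4/15) + 3·(3/15) = 3/5.
E[S | T = 2] = (3/5) / (7/15) = 9/7.

9/7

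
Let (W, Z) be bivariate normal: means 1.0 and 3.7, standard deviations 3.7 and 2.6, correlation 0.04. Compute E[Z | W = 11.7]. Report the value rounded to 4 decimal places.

The regression of Z on W has slope ρ·σ_Z/σ_W and passes through (μ_W, μ_Z).
E[Z | W=11.7] = 3.7 + (0.04)·(2.6/3.7)·(11.7 − (1.0)) = 3.7 + (0.028108)·(10.7) = 4.0008.

4.0008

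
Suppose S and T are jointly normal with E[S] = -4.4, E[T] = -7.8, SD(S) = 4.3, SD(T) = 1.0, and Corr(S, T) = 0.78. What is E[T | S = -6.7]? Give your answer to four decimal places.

E[T | S=x] = μ_T + ρ(σ_T/σ_S)(x − μ_S) for jointly normal variables.
E[T | S=-6.7] = -7.8 + (0.78)·(1.0/4.3)·(-6.7 − (-4.4)) = -7.8 + (0.1814)·(-2.3) = -8.2172.

-8.2172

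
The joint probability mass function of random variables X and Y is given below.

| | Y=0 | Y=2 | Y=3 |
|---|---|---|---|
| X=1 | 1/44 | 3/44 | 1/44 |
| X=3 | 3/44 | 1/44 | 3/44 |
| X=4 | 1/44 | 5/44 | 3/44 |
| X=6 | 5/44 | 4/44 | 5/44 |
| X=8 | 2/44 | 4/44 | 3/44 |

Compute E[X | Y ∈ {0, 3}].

P(Y ∈ {0, 3}) = 27/44.
Summing X·P(X=x,Y=y) over the conditioning event gives 34/11.
E[X | Y ∈ {0, 3}] = (34/11) / (27/44) = 136/27.

136/27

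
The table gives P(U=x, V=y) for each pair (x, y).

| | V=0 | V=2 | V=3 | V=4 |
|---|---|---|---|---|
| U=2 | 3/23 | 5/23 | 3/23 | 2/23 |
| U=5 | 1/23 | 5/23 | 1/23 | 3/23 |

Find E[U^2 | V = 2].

P(V = 2) = 10/23.
Σ U^2·P over the event = 4·(5/23) + 25·(5/23) = 145/23.
E[U^2 | V = 2] = (145/23) / (10/23) = 29/2.

29/2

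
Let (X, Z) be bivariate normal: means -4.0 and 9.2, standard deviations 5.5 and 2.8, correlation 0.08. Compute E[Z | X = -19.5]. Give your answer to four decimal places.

For a bivariate normal, E[Z | X=x] = μ_Z + ρ·(σ_Z/σ_X)·(x − μ_X).
E[Z | X=-19.5] = 9.2 + (0.08)·(2.8/5.5)·(-19.5 − (-4.0)) = 9.2 + (0.040727)·(-15.5) = 8.5687.

8.5687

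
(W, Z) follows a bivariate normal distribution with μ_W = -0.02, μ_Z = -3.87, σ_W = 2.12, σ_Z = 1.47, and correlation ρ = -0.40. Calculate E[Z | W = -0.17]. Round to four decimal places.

-3.8284

For a bivariate normal, E[Z | W=x] = μ_Z + ρ·(σ_Z/σ_W)·(x − μ_W).
E[Z | W=-0.17] = -3.87 + (-0.40)·(1.47/2.12)·(-0.17 − (-0.02)) = -3.87 + (-0.27736)·(-0.15) = -3.8284.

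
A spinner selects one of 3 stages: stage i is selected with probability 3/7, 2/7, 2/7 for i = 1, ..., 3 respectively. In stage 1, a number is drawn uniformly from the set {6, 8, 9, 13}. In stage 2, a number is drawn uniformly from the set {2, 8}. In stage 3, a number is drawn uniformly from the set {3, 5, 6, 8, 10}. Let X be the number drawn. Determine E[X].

E[X | stage 1] = (6+8+9+13)/4 = 9.
E[X | stage 2] = (2+8)/2 = 5.
E[X | stage 3] = (3+5+6+8+10)/5 = 32/5.
E[X] = (3/7)·(9) + (2/7)·(5) + (2/7)·(32/5) = 249/35.

249/35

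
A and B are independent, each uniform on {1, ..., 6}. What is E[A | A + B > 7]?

P(A + B > 7) = 5/12.
Summing A·P(x,y) over outcomes with A + B > 7 gives 35/18.
E[A | A + B > 7] = (35/18) / (5/12) = 14/3.

14/3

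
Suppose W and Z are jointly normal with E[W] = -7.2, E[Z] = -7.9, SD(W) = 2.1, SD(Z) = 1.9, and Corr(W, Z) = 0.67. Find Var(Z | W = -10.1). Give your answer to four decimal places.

For a bivariate normal, Var(Z | W=x) = σ_Z²(1 − ρ²).
Var(Z | W=-10.1) = (1.9)²·(1 − (0.67)²) = 3.61·0.5511 = 1.9895.

1.9895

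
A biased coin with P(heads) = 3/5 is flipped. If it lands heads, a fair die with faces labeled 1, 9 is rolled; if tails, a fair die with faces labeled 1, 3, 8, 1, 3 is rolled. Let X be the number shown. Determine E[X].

E[X | heads] = (1+9)/2 = 5.
E[X | tails] = (1+3+8+1+3)/5 = 16/5.
E[X] = (3/5)·(5) + (2/5)·(16/5) = 107/25.

107/25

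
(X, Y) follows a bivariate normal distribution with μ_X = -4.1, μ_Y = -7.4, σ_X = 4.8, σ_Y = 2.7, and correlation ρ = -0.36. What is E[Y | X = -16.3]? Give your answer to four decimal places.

For a bivariate normal, E[Y | X=x] = μ_Y + ρ·(σ_Y/σ_X)·(x − μ_X).
E[Y | X=-16.3] = -7.4 + (-0.36)·(2.7/4.8)·(-16.3 − (-4.1)) = -7.4 + (-0.2025)·(-12.2) = -4.9295.

-4.9295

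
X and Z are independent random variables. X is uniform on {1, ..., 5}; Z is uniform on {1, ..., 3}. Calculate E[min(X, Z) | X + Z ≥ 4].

P(X + Z ≥ 4) = 4/5.
Summing min(X,Z)·P(x,y) over outcomes with X + Z ≥ 4 gives 23/15.
E[min(X, Z) | X + Z ≥ 4] = (23/15) / (4/5) = 23/12.

23/12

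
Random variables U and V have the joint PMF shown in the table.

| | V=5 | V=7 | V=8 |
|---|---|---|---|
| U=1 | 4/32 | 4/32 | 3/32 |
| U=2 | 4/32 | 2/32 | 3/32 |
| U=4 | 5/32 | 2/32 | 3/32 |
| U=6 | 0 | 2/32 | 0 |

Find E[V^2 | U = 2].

130/3

P(U = 2) = 9/32.
Σ V^2·P over the event = 25·(4/32) + 49·(2/32) + 64·(3/32) = 195/16.
E[V^2 | U = 2] = (195/16) / (9/32) = 130/3.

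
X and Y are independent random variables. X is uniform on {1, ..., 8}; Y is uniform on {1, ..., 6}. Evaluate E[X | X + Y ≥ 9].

P(X + Y ≥ 9) = 7/16.
Summing X·P(x,y) over outcomes with X + Y ≥ 9 gives 133/48.
E[X | X + Y ≥ 9] = (133/48) / (7/16) = 19/3.

19/3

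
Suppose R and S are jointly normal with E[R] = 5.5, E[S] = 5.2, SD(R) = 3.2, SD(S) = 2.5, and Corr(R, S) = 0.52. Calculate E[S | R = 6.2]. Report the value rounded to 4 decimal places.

5.4844

E[S | R=x] = μ_S + ρ(σ_S/σ_R)(x − μ_R) for jointly normal variables.
E[S | R=6.2] = 5.2 + (0.52)·(2.5/3.2)·(6.2 − (5.5)) = 5.2 + (0.40625)·(0.7) = 5.4844.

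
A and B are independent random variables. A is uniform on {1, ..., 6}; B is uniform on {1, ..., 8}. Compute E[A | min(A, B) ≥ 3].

P(min(A, B) ≥ 3) = 1/2.
Summing A·P(x,y) over outcomes with min(A, B) ≥ 3 gives 9/4.
E[A | min(A, B) ≥ 3] = (9/4) / (1/2) = 9/2.

9/2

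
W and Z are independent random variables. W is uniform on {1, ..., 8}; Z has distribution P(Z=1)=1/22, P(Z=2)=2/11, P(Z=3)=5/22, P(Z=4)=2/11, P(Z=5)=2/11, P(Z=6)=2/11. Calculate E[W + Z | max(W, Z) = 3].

P(max(W, Z) = 3) = 5/44.
Summing (W+Z)·P(x,y) over outcomes with max(W, Z) = 3 gives 9/16.
E[W + Z | max(W, Z) = 3] = (9/16) / (5/44) = 99/20.

99/20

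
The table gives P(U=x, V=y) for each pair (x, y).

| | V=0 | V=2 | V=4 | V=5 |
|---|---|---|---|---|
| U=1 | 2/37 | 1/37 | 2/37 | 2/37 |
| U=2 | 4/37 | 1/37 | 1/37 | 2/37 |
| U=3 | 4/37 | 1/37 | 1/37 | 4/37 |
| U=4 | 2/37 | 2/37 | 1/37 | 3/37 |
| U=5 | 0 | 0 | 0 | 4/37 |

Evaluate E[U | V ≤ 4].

P(V ≤ 4) = 22/37.
Summing U·P(U=x,V=y) over the conditioning event gives 55/37.
E[U | V ≤ 4] = (55/37) / (22/37) = 5/2.

5/2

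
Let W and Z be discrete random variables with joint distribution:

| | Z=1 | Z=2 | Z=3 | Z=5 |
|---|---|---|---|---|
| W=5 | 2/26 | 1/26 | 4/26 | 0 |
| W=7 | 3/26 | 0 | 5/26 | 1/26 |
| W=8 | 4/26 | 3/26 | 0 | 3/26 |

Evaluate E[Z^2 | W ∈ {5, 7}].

P(W ∈ {5, 7}) = 8/13.
Σ Z^2·P over the event = 1·(2/26) + 4·(1/26) + 9·(4/26) + 1·(3/26) + 9·(5/26) + 25·(1/26) = 115/26.
E[Z^2 | W ∈ {5, 7}] = (115/26) / (8/13) = 115/16.

115/16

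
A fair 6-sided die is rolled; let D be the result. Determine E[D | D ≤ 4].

Given D ≤ 4, D is equally likely to be any of {1, 2, 3, 4}.
E[D | D ≤ 4] = (1 + 2 + 3 + 4) / 4 = 5/2.

5/2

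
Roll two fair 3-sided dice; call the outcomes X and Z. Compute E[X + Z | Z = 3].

P(Z = 3) = 1/3.
Summing (X+Z)·P(x,y) over outcomes with Z = 3 gives 5/3.
E[X + Z | Z = 3] = (5/3) / (1/3) = 5.

5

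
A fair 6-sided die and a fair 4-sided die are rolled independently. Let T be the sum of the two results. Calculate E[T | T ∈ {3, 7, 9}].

P(T ∈ {3, 7, 9}) = 1/3.
Σ over the event: 3·1/12 + 7·1/6 + 9·1/12 = 13/6.
E[T | T ∈ {3, 7, 9}] = (13/6) / (1/3) = 13/2.

13/2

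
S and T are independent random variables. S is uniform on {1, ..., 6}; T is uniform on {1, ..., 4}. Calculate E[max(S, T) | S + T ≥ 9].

P(S + T ≥ 9) = 1/8.
Summing max(S,T)·P(x,y) over outcomes with S + T ≥ 9 gives 17/24.
E[max(S, T) | S + T ≥ 9] = (17/24) / (1/8) = 17/3.

17/3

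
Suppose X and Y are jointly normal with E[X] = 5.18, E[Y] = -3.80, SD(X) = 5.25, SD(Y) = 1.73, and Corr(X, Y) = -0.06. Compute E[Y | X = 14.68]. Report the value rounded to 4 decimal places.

-3.9878

The regression of Y on X has slope ρ·σ_Y/σ_X and passes through (μ_X, μ_Y).
E[Y | X=14.68] = -3.80 + (-0.06)·(1.73/5.25)·(14.68 − (5.18)) = -3.80 + (-0.019771)·(9.5) = -3.9878.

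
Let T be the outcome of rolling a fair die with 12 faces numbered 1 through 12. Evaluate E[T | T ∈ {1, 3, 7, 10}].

21/4

P(T ∈ {1, 3, 7, 10}) = 1/3.
Σ over the event: 1·1/12 + 3·1/12 + 7·1/12 + 10·1/12 = 7/4.
E[T | T ∈ {1, 3, 7, 10}] = (7/4) / (1/3) = 21/4.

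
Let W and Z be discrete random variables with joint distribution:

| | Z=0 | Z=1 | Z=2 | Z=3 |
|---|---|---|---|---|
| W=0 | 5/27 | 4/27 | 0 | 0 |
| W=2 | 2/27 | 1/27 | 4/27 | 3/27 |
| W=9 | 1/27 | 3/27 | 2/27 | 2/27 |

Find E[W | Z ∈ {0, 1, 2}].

P(Z ∈ {0, 1, 2}) = 22/27.
Summing W·P(W=x,Z=y) over the conditioning event gives 68/27.
E[W | Z ∈ {0, 1, 2}] = (68/27) / (22/27) = 34/11.

34/11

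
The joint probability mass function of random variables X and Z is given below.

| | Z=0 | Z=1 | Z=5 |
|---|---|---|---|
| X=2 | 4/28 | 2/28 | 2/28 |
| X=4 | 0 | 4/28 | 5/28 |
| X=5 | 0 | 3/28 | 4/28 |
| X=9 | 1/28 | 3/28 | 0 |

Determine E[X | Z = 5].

4

P(Z = 5) = 11/28.
Σ X·P over the event = 2·(2/28) + 4·(5/28) + 5·(4/28) = 11/7.
E[X | Z = 5] = (11/7) / (11/28) = 4.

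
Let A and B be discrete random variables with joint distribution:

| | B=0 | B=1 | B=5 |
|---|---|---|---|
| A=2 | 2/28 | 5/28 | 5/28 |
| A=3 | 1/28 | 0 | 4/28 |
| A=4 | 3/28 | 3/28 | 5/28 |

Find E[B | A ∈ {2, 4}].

P(A ∈ {2, 4}) = 23/28.
Σ B·P over the event = 0·(2/28) + 1·(5/28) + 5·(5/28) + 0·(3/28) + 1·(3/28) + 5·(5/28) = 29/14.
E[B | A ∈ {2, 4}] = (29/14) / (23/28) = 58/23.

58/23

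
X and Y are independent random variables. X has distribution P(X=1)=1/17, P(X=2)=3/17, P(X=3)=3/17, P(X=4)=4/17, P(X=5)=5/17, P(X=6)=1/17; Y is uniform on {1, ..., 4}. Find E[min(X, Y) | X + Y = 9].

P(X + Y = 9) = 3/34.
Summing min(X,Y)·P(x,y) over outcomes with X + Y = 9 gives 23/68.
E[min(X, Y) | X + Y = 9] = (23/68) / (3/34) = 23/6.

23/6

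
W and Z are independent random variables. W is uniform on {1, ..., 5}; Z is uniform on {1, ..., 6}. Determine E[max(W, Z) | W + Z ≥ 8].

53/10

Outcomes with W + Z ≥ 8: (2,6), (3,5), (3,6), (4,4), (4,5), (4,6), (5,3), (5,4), (5,5), (5,6), each with probability 1/30.
E[max(W, Z) | W + Z ≥ 8] = (6 + 5 + 6 + 4 + 5 + 6 + 5 + 5 + 5 + 6) / 10 = 53/10.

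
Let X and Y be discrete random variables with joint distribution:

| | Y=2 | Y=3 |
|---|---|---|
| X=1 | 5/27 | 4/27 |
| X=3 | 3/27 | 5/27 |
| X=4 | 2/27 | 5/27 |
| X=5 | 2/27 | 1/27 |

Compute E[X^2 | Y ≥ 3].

154/15

P(Y ≥ 3) = 5/9.
Σ X^2·P over the event = 1·(4/27) + 9·(5/27) + 16·(5/27) + 25·(1/27) = 154/27.
E[X^2 | Y ≥ 3] = (154/27) / (5/9) = 154/15.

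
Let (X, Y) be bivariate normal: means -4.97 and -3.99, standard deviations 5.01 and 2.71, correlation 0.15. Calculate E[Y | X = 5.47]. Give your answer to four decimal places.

-3.1429

E[Y | X=x] = μ_Y + ρ(σ_Y/σ_X)(x − μ_X) for jointly normal variables.
E[Y | X=5.47] = -3.99 + (0.15)·(2.71/5.01)·(5.47 − (-4.97)) = -3.99 + (0.081138)·(10.44) = -3.1429.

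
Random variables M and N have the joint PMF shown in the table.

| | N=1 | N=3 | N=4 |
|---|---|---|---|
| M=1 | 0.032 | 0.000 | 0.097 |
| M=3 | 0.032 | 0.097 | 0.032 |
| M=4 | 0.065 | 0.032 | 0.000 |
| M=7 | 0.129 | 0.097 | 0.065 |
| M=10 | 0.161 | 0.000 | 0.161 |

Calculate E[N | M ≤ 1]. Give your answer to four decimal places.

P(M ≤ 1) = 0.129.
Σ N·P over the event = 1·(0.032) + 4·(0.097) = 0.420.
E[N | M ≤ 1] = (0.420) / (0.129) = 3.2558.

3.2558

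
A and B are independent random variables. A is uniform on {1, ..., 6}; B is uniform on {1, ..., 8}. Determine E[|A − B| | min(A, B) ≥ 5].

5/4

P(min(A, B) ≥ 5) = 1/6.
Summing |A−B|·P(x,y) over outcomes with min(A, B) ≥ 5 gives 5/24.
E[|A − B| | min(A, B) ≥ 5] = (5/24) / (1/6) = 5/4.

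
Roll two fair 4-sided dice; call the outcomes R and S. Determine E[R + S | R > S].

Outcomes with R > S: (2,1), (3,1), (3,2), (4,1), (4,2), (4,3), each with probability 1/16.
E[R + S | R > S] = (3 + 4 + 5 + 5 + 6 + 7) / 6 = 5.

5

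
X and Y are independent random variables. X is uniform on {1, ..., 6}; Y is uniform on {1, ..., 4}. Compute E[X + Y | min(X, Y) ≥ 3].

8

P(min(X, Y) ≥ 3) = 1/3.
Summing (X+Y)·P(x,y) over outcomes with min(X, Y) ≥ 3 gives 8/3.
E[X + Y | min(X, Y) ≥ 3] = (8/3) / (1/3) = 8.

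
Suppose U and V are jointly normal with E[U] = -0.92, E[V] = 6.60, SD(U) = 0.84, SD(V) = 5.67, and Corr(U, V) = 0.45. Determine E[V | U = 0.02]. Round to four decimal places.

The regression of V on U has slope ρ·σ_V/σ_U and passes through (μ_U, μ_V).
E[V | U=0.02] = 6.60 + (0.45)·(5.67/0.84)·(0.02 − (-0.92)) = 6.60 + (3.0375)·(0.94) = 9.4553.

9.4553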